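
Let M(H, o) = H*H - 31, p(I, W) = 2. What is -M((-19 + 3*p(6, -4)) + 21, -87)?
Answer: -33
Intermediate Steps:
M(H, o) = -31 + H**2 (M(H, o) = H**2 - 31 = -31 + H**2)
-M((-19 + 3*p(6, -4)) + 21, -87) = -(-31 + ((-19 + 3*2) + 21)**2) = -(-31 + ((-19 + 6) + 21)**2) = -(-31 + (-13 + 21)**2) = -(-31 + 8**2) = -(-31 + 64) = -1*33 = -33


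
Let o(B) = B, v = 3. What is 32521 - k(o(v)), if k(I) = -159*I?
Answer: 32998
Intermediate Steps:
32521 - k(o(v)) = 32521 - (-159)*3 = 32521 - 1*(-477) = 32521 + 477 = 32998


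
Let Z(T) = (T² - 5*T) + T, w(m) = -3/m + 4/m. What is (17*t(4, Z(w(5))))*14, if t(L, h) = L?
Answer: 952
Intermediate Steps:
w(m) = 1/m
Z(T) = T² - 4*T
(17*t(4, Z(w(5))))*14 = (17*4)*14 = 68*14 = 952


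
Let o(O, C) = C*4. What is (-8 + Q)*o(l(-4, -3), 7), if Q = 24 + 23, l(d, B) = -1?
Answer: 1092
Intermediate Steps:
Q = 47
o(O, C) = 4*C
(-8 + Q)*o(l(-4, -3), 7) = (-8 + 47)*(4*7) = 39*28 = 1092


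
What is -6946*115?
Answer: -798790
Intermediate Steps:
-6946*115 = -1*798790 = -798790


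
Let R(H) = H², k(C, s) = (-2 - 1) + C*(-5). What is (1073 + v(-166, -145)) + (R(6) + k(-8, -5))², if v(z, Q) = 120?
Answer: 6522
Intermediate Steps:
k(C, s) = -3 - 5*C
(1073 + v(-166, -145)) + (R(6) + k(-8, -5))² = (1073 + 120) + (6² + (-3 - 5*(-8)))² = 1193 + (36 + (-3 + 40))² = 1193 + (36 + 37)² = 1193 + 73² = 1193 + 5329 = 6522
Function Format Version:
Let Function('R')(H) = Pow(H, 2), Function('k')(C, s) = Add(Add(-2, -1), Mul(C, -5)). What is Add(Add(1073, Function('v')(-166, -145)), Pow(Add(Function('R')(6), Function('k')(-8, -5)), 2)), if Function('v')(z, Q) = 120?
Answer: 6522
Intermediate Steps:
Function('k')(C, s) = Add(-3, Mul(-5, C))
Add(Add(1073, Function('v')(-166, -145)), Pow(Add(Function('R')(6), Function('k')(-8, -5)), 2)) = Add(Add(1073, 120), Pow(Add(Pow(6, 2), Add(-3, Mul(-5, -8))), 2)) = Add(1193, Pow(Add(36, Add(-3, 40)), 2)) = Add(1193, Pow(Add(36, 37), 2)) = Add(1193, Pow(73, 2)) = Add(1193, 5329) = 6522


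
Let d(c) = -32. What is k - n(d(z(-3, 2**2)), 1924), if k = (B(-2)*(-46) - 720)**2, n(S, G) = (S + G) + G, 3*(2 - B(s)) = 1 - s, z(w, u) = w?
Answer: 582940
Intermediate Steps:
B(s) = 5/3 + s/3 (B(s) = 2 - (1 - s)/3 = 2 + (-1/3 + s/3) = 5/3 + s/3)
n(S, G) = S + 2*G (n(S, G) = (G + S) + G = S + 2*G)
k = 586756 (k = ((5/3 + (1/3)*(-2))*(-46) - 720)**2 = ((5/3 - 2/3)*(-46) - 720)**2 = (1*(-46) - 720)**2 = (-46 - 720)**2 = (-766)**2 = 586756)
k - n(d(z(-3, 2**2)), 1924) = 586756 - (-32 + 2*1924) = 586756 - (-32 + 3848) = 586756 - 1*3816 = 586756 - 3816 = 582940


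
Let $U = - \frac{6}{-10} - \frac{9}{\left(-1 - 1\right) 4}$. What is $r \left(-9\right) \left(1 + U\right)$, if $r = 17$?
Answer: $- \frac{16677}{40} \approx -416.92$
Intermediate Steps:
$U = \frac{69}{40}$ ($U = \left(-6\right) \left(- \frac{1}{10}\right) - \frac{9}{\left(-2\right) 4} = \frac{3}{5} - \frac{9}{-8} = \frac{3}{5} - - \frac{9}{8} = \frac{3}{5} + \frac{9}{8} = \frac{69}{40} \approx 1.725$)
$r \left(-9\right) \left(1 + U\right) = 17 \left(-9\right) \left(1 + \frac{69}{40}\right) = \left(-153\right) \frac{109}{40} = - \frac{16677}{40}$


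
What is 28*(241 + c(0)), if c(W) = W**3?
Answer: 6748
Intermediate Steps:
28*(241 + c(0)) = 28*(241 + 0**3) = 28*(241 + 0) = 28*241 = 6748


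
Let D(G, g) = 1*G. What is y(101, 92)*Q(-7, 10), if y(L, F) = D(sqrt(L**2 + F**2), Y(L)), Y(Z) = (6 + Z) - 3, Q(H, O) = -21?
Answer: -21*sqrt(18665) ≈ -2869.0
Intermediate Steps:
Y(Z) = 3 + Z
D(G, g) = G
y(L, F) = sqrt(F**2 + L**2) (y(L, F) = sqrt(L**2 + F**2) = sqrt(F**2 + L**2))
y(101, 92)*Q(-7, 10) = sqrt(92**2 + 101**2)*(-21) = sqrt(8464 + 10201)*(-21) = sqrt(18665)*(-21) = -21*sqrt(18665)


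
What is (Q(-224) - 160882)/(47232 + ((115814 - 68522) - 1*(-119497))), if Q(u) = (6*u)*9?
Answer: -172978/214021 ≈ -0.80823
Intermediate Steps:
Q(u) = 54*u
(Q(-224) - 160882)/(47232 + ((115814 - 68522) - 1*(-119497))) = (54*(-224) - 160882)/(47232 + ((115814 - 68522) - 1*(-119497))) = (-12096 - 160882)/(47232 + (47292 + 119497)) = -172978/(47232 + 166789) = -172978/214021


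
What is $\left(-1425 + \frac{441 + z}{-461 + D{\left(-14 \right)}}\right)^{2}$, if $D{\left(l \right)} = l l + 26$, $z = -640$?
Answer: $\frac{115855821376}{57121} \approx 2.0283 \cdot 10^{6}$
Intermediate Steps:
$D{\left(l \right)} = 26 + l^{2}$ ($D{\left(l \right)} = l^{2} + 26 = 26 + l^{2}$)
$\left(-1425 + \frac{441 + z}{-461 + D{\left(-14 \right)}}\right)^{2} = \left(-1425 + \frac{441 - 640}{-461 + \left(26 + \left(-14\right)^{2}\right)}\right)^{2} = \left(-1425 - \frac{199}{-461 + \left(26 + 196\right)}\right)^{2} = \left(-1425 - \frac{199}{-461 + 222}\right)^{2} = \left(-1425 - \frac{199}{-239}\right)^{2} = \left(-1425 - - \frac{199}{239}\right)^{2} = \left(-1425 + \frac{199}{239}\right)^{2} = \left(- \frac{340376}{239}\right)^{2} = \frac{115855821376}{57121}$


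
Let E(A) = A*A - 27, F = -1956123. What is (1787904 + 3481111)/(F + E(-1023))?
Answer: -5269015/909621 ≈ -5.7925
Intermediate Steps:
E(A) = -27 + A**2 (E(A) = A**2 - 27 = -27 + A**2)
(1787904 + 3481111)/(F + E(-1023)) = (1787904 + 3481111)/(-1956123 + (-27 + (-1023)**2)) = 5269015/(-1956123 + (-27 + 1046529)) = 5269015/(-1956123 + 1046502) = 5269015/(-909621) = 5269015*(-1/909621) = -5269015/909621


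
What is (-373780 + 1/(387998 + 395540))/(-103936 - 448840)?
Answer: 292870833639/433121001488 ≈ 0.67619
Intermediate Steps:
(-373780 + 1/(387998 + 395540))/(-103936 - 448840) = (-373780 + 1/783538)/(-552776) = (-373780 + 1/783538)*(-1/552776) = -292870833639/783538*(-1/552776) = 292870833639/433121001488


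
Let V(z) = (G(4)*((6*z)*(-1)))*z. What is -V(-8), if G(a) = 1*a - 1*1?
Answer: 1152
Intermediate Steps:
G(a) = -1 + a (G(a) = a - 1 = -1 + a)
V(z) = -18*z² (V(z) = ((-1 + 4)*((6*z)*(-1)))*z = (3*(-6*z))*z = (-18*z)*z = -18*z²)
-V(-8) = -(-18)*(-8)² = -(-18)*64 = -1*(-1152) = 1152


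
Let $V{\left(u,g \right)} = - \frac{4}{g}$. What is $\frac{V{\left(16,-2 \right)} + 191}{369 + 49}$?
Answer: $\frac{193}{418} \approx 0.46172$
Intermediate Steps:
$\frac{V{\left(16,-2 \right)} + 191}{369 + 49} = \frac{- \frac{4}{-2} + 191}{369 + 49} = \frac{\left(-4\right) \left(- \frac{1}{2}\right) + 191}{418} = \left(2 + 191\right) \frac{1}{418} = 193 \cdot \frac{1}{418} = \frac{193}{418}$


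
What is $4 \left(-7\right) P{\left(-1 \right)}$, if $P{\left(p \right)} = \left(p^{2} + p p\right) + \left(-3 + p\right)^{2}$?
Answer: $-504$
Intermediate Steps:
$P{\left(p \right)} = \left(-3 + p\right)^{2} + 2 p^{2}$ ($P{\left(p \right)} = \left(p^{2} + p^{2}\right) + \left(-3 + p\right)^{2} = 2 p^{2} + \left(-3 + p\right)^{2} = \left(-3 + p\right)^{2} + 2 p^{2}$)
$4 \left(-7\right) P{\left(-1 \right)} = 4 \left(-7\right) \left(\left(-3 - 1\right)^{2} + 2 \left(-1\right)^{2}\right) = - 28 \left(\left(-4\right)^{2} + 2 \cdot 1\right) = - 28 \left(16 + 2\right) = \left(-28\right) 18 = -504$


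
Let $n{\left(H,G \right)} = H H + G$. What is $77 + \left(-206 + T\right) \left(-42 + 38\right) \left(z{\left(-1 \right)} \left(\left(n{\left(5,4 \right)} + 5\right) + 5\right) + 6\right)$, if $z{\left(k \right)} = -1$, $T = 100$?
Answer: $-13915$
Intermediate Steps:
$n{\left(H,G \right)} = G + H^{2}$ ($n{\left(H,G \right)} = H^{2} + G = G + H^{2}$)
$77 + \left(-206 + T\right) \left(-42 + 38\right) \left(z{\left(-1 \right)} \left(\left(n{\left(5,4 \right)} + 5\right) + 5\right) + 6\right) = 77 + \left(-206 + 100\right) \left(-42 + 38\right) \left(- (\left(\left(4 + 5^{2}\right) + 5\right) + 5) + 6\right) = 77 + \left(-106\right) \left(-4\right) \left(- (\left(\left(4 + 25\right) + 5\right) + 5) + 6\right) = 77 + 424 \left(- (\left(29 + 5\right) + 5) + 6\right) = 77 + 424 \left(- (34 + 5) + 6\right) = 77 + 424 \left(\left(-1\right) 39 + 6\right) = 77 + 424 \left(-39 + 6\right) = 77 + 424 \left(-33\right) = 77 - 13992 = -13915$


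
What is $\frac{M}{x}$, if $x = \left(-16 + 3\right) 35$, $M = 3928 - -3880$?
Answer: $- \frac{7808}{455} \approx -17.16$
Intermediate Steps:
$M = 7808$ ($M = 3928 + 3880 = 7808$)
$x = -455$ ($x = \left(-13\right) 35 = -455$)
$\frac{M}{x} = \frac{7808}{-455} = 7808 \left(- \frac{1}{455}\right) = - \frac{7808}{455}$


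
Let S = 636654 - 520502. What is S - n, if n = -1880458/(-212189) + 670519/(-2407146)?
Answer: 59322561465901511/510769902594 ≈ 1.1614e+5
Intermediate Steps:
S = 116152
n = 4384260196777/510769902594 (n = -1880458*(-1/212189) + 670519*(-1/2407146) = 1880458/212189 - 670519/2407146 = 4384260196777/510769902594 ≈ 8.5836)
S - n = 116152 - 1*4384260196777/510769902594 = 116152 - 4384260196777/510769902594 = 59322561465901511/510769902594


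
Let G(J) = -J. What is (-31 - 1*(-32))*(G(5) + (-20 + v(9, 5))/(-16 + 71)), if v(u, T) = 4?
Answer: -291/55 ≈ -5.2909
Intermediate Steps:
(-31 - 1*(-32))*(G(5) + (-20 + v(9, 5))/(-16 + 71)) = (-31 - 1*(-32))*(-1*5 + (-20 + 4)/(-16 + 71)) = (-31 + 32)*(-5 - 16/55) = 1*(-5 - 16*1/55) = 1*(-5 - 16/55) = 1*(-291/55) = -291/55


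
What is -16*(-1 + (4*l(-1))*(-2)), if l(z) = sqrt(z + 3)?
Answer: 16 + 128*sqrt(2) ≈ 197.02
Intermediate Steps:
l(z) = sqrt(3 + z)
-16*(-1 + (4*l(-1))*(-2)) = -16*(-1 + (4*sqrt(3 - 1))*(-2)) = -16*(-1 + (4*sqrt(2))*(-2)) = -16*(-1 - 8*sqrt(2)) = 16 + 128*sqrt(2)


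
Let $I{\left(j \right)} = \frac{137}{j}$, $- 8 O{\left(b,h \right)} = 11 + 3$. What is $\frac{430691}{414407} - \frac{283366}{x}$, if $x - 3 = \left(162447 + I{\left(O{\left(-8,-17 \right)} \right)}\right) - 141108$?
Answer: $- \frac{19944614346}{1623232219} \approx -12.287$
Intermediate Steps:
$O{\left(b,h \right)} = - \frac{7}{4}$ ($O{\left(b,h \right)} = - \frac{11 + 3}{8} = \left(- \frac{1}{8}\right) 14 = - \frac{7}{4}$)
$x = \frac{148846}{7}$ ($x = 3 - \left(-21339 + \frac{548}{7}\right) = 3 + \left(\left(162447 + 137 \left(- \frac{4}{7}\right)\right) - 141108\right) = 3 + \left(\left(162447 - \frac{548}{7}\right) - 141108\right) = 3 + \left(\frac{1136581}{7} - 141108\right) = 3 + \frac{148825}{7} = \frac{148846}{7} \approx 21264.0$)
$\frac{430691}{414407} - \frac{283366}{x} = \frac{430691}{414407} - \frac{283366}{\frac{148846}{7}} = 430691 \cdot \frac{1}{414407} - \frac{52199}{3917} = \frac{430691}{414407} - \frac{52199}{3917} = - \frac{19944614346}{1623232219}$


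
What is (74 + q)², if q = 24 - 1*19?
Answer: 6241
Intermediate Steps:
q = 5 (q = 24 - 19 = 5)
(74 + q)² = (74 + 5)² = 79² = 6241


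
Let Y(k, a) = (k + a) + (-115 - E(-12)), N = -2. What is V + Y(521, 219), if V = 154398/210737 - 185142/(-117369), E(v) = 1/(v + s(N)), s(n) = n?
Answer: 1477871320741/2355618186 ≈ 627.38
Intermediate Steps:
E(v) = 1/(-2 + v) (E(v) = 1/(v - 2) = 1/(-2 + v))
V = 19045936172/8244663651 (V = 154398*(1/210737) - 185142*(-1/117369) = 154398/210737 + 61714/39123 = 19045936172/8244663651 ≈ 2.3101)
Y(k, a) = -1609/14 + a + k (Y(k, a) = (k + a) + (-115 - 1/(-2 - 12)) = (a + k) + (-115 - 1/(-14)) = (a + k) + (-115 - 1*(-1/14)) = (a + k) + (-115 + 1/14) = (a + k) - 1609/14 = -1609/14 + a + k)
V + Y(521, 219) = 19045936172/8244663651 + (-1609/14 + 219 + 521) = 19045936172/8244663651 + 8751/14 = 1477871320741/2355618186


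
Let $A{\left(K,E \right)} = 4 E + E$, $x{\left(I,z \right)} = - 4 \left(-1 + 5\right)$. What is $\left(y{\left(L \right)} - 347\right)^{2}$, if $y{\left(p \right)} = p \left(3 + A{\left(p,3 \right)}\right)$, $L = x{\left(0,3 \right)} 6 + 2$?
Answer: $4157521$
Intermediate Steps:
$x{\left(I,z \right)} = -16$ ($x{\left(I,z \right)} = \left(-4\right) 4 = -16$)
$A{\left(K,E \right)} = 5 E$
$L = -94$ ($L = \left(-16\right) 6 + 2 = -96 + 2 = -94$)
$y{\left(p \right)} = 18 p$ ($y{\left(p \right)} = p \left(3 + 5 \cdot 3\right) = p \left(3 + 15\right) = p 18 = 18 p$)
$\left(y{\left(L \right)} - 347\right)^{2} = \left(18 \left(-94\right) - 347\right)^{2} = \left(-1692 - 347\right)^{2} = \left(-2039\right)^{2} = 4157521$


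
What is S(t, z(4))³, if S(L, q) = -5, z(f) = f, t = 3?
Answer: -125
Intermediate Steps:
S(t, z(4))³ = (-5)³ = -125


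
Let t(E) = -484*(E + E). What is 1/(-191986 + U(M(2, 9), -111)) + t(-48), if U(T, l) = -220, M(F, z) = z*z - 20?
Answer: 8930659583/192206 ≈ 46464.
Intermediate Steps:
M(F, z) = -20 + z**2 (M(F, z) = z**2 - 20 = -20 + z**2)
t(E) = -968*E
1/(-191986 + U(M(2, 9), -111)) + t(-48) = 1/(-191986 - 220) - 968*(-48) = 1/(-192206) + 46464 = -1/192206 + 46464 = 8930659583/192206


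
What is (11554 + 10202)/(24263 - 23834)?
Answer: 7252/143 ≈ 50.713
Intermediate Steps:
(11554 + 10202)/(24263 - 23834) = 21756/429 = 21756*(1/429) = 7252/143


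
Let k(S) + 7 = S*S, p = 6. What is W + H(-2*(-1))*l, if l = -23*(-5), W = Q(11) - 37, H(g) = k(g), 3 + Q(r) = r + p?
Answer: -368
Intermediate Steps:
Q(r) = 3 + r (Q(r) = -3 + (r + 6) = -3 + (6 + r) = 3 + r)
k(S) = -7 + S² (k(S) = -7 + S*S = -7 + S²)
H(g) = -7 + g²
W = -23 (W = (3 + 11) - 37 = 14 - 37 = -23)
l = 115
W + H(-2*(-1))*l = -23 + (-7 + (-2*(-1))²)*115 = -23 + (-7 + 2²)*115 = -23 + (-7 + 4)*115 = -23 - 3*115 = -23 - 345 = -368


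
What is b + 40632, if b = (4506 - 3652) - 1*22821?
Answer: 18665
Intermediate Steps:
b = -21967 (b = 854 - 22821 = -21967)
b + 40632 = -21967 + 40632 = 18665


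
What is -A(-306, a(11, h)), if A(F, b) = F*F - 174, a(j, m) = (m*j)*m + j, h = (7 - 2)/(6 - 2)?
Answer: -93462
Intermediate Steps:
h = 5/4 ≈ 1.2500
a(j, m) = j + j*m² (a(j, m) = (j*m)*m + j = j*m² + j = j + j*m²)
A(F, b) = -174 + F² (A(F, b) = F² - 174 = -174 + F²)
-A(-306, a(11, h)) = -(-174 + (-306)²) = -(-174 + 93636) = -1*93462 = -93462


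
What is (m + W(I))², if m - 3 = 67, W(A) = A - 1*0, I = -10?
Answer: 3600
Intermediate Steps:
W(A) = A (W(A) = A + 0 = A)
m = 70 (m = 3 + 67 = 70)
(m + W(I))² = (70 - 10)² = 60² = 3600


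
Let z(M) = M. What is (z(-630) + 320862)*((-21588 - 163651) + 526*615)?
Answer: 44272394232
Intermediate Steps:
(z(-630) + 320862)*((-21588 - 163651) + 526*615) = (-630 + 320862)*((-21588 - 163651) + 526*615) = 320232*(-185239 + 323490) = 320232*138251 = 44272394232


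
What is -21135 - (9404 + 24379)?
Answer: -54918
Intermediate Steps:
-21135 - (9404 + 24379) = -21135 - 1*33783 = -21135 - 33783 = -54918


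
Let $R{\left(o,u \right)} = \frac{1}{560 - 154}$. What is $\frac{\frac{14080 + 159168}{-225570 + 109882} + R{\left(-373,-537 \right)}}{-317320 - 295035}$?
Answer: $\frac{1755575}{719047571186} \approx 2.4415 \cdot 10^{-6}$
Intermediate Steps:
$R{\left(o,u \right)} = \frac{1}{406}$
$\frac{\frac{14080 + 159168}{-225570 + 109882} + R{\left(-373,-537 \right)}}{-317320 - 295035} = \frac{\frac{14080 + 159168}{-225570 + 109882} + \frac{1}{406}}{-317320 - 295035} = \frac{\frac{173248}{-115688} + \frac{1}{406}}{-612355} = \left(173248 \left(- \frac{1}{115688}\right) + \frac{1}{406}\right) \left(- \frac{1}{612355}\right) = \left(- \frac{21656}{14461} + \frac{1}{406}\right) \left(- \frac{1}{612355}\right) = \left(- \frac{8777875}{5871166}\right) \left(- \frac{1}{612355}\right) = \frac{1755575}{719047571186}$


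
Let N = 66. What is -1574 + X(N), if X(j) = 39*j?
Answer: 1000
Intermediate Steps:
-1574 + X(N) = -1574 + 39*66 = -1574 + 2574 = 1000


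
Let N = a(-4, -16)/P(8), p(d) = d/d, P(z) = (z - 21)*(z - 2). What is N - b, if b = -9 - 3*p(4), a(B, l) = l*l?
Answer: 340/39 ≈ 8.7179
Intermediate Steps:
a(B, l) = l**2
P(z) = (-21 + z)*(-2 + z)
p(d) = 1
N = -128/39 (N = (-16)**2/(42 + 8**2 - 23*8) = 256/(42 + 64 - 184) = 256/(-78) = 256*(-1/78) = -128/39 ≈ -3.2821)
b = -12 (b = -9 - 3*1 = -9 - 3 = -12)
N - b = -128/39 - 1*(-12) = -128/39 + 12 = 340/39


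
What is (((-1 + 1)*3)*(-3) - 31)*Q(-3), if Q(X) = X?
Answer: 93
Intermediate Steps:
(((-1 + 1)*3)*(-3) - 31)*Q(-3) = (((-1 + 1)*3)*(-3) - 31)*(-3) = ((0*3)*(-3) - 31)*(-3) = (0*(-3) - 31)*(-3) = (0 - 31)*(-3) = -31*(-3) = 93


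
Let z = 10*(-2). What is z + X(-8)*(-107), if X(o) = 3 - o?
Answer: -1197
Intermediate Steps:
z = -20
z + X(-8)*(-107) = -20 + (3 - 1*(-8))*(-107) = -20 + (3 + 8)*(-107) = -20 + 11*(-107) = -20 - 1177 = -1197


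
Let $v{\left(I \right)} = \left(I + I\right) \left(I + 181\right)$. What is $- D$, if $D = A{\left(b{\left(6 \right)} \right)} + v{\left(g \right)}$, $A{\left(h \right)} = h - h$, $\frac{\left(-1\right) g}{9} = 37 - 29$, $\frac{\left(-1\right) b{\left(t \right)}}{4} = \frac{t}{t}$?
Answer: $15696$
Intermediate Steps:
$b{\left(t \right)} = -4$ ($b{\left(t \right)} = - 4 \frac{t}{t} = \left(-4\right) 1 = -4$)
$g = -72$ ($g = - 9 \left(37 - 29\right) = \left(-9\right) 8 = -72$)
$A{\left(h \right)} = 0$
$v{\left(I \right)} = 2 I \left(181 + I\right)$
$D = -15696$ ($D = 0 + 2 \left(-72\right) \left(181 - 72\right) = 0 + 2 \left(-72\right) 109 = 0 - 15696 = -15696$)
$- D = \left(-1\right) \left(-15696\right) = 15696$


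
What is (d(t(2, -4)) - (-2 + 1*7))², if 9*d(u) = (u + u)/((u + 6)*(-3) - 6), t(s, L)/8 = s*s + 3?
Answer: 299209/11664 ≈ 25.652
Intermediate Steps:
t(s, L) = 24 + 8*s² (t(s, L) = 8*(s*s + 3) = 8*(s² + 3) = 8*(3 + s²) = 24 + 8*s²)
d(u) = 2*u/(9*(-24 - 3*u)) (d(u) = ((u + u)/((u + 6)*(-3) - 6))/9 = ((2*u)/((6 + u)*(-3) - 6))/9 = ((2*u)/((-18 - 3*u) - 6))/9 = ((2*u)/(-24 - 3*u))/9 = (2*u/(-24 - 3*u))/9 = 2*u/(9*(-24 - 3*u)))
(d(t(2, -4)) - (-2 + 1*7))² = (-2*(24 + 8*2²)/(216 + 27*(24 + 8*2²)) - (-2 + 1*7))² = (-2*(24 + 8*4)/(216 + 27*(24 + 8*4)) - (-2 + 7))² = (-2*(24 + 32)/(216 + 27*(24 + 32)) - 1*5)² = (-2*56/(216 + 27*56) - 5)² = (-2*56/(216 + 1512) - 5)² = (-2*56/1728 - 5)² = (-2*56*1/1728 - 5)² = (-7/108 - 5)² = (-547/108)² = 299209/11664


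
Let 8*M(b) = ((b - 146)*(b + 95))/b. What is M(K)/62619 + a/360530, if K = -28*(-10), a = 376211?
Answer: 879798990611/842838381280 ≈ 1.0439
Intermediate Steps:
K = 280
M(b) = (-146 + b)*(95 + b)/(8*b) (M(b) = (((b - 146)*(b + 95))/b)/8 = (((-146 + b)*(95 + b))/b)/8 = ((-146 + b)*(95 + b)/b)/8 = (-146 + b)*(95 + b)/(8*b))
M(K)/62619 + a/360530 = ((⅛)*(-13870 + 280*(-51 + 280))/280)/62619 + 376211/360530 = ((⅛)*(1/280)*(-13870 + 280*229))*(1/62619) + 376211*(1/360530) = ((⅛)*(1/280)*(-13870 + 64120))*(1/62619) + 376211/360530 = ((⅛)*(1/280)*50250)*(1/62619) + 376211/360530 = (5025/224)*(1/62619) + 376211/360530 = 1675/4675552 + 376211/360530 = 879798990611/842838381280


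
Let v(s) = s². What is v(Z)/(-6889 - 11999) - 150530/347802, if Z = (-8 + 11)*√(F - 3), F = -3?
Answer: -235369111/547440348 ≈ -0.42994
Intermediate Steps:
Z = 3*I*√6 (Z = (-8 + 11)*√(-3 - 3) = 3*√(-6) = 3*(I*√6) = 3*I*√6 ≈ 7.3485*I)
v(Z)/(-6889 - 11999) - 150530/347802 = (3*I*√6)²/(-6889 - 11999) - 150530/347802 = -54/(-18888) - 150530*1/347802 = -54*(-1/18888) - 75265/173901 = 9/3148 - 75265/173901 = -235369111/547440348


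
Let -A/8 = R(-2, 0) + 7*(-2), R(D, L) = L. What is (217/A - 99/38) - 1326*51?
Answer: -20558507/304 ≈ -67627.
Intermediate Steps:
A = 112 (A = -8*(0 + 7*(-2)) = -8*(0 - 14) = -8*(-14) = 112)
(217/A - 99/38) - 1326*51 = (217/112 - 99/38) - 1326*51 = (217*(1/112) - 99*1/38) - 221*306 = (31/16 - 99/38) - 67626 = -203/304 - 67626 = -20558507/304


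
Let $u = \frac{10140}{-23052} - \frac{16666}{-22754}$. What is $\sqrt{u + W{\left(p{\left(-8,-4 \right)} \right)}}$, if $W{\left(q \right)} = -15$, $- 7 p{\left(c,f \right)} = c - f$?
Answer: $\frac{3 i \sqrt{780556955198951}}{21855217} \approx 3.835 i$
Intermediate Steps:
$p{\left(c,f \right)} = - \frac{c}{7} + \frac{f}{7}$ ($p{\left(c,f \right)} = - \frac{c - f}{7} = - \frac{c}{7} + \frac{f}{7}$)
$u = \frac{6394128}{21855217}$ ($u = 10140 \left(- \frac{1}{23052}\right) - - \frac{8333}{11377} = - \frac{845}{1921} + \frac{8333}{11377} = \frac{6394128}{21855217} \approx 0.29257$)
$\sqrt{u + W{\left(p{\left(-8,-4 \right)} \right)}} = \sqrt{\frac{6394128}{21855217} - 15} = \sqrt{- \frac{321434127}{21855217}} = \frac{3 i \sqrt{780556955198951}}{21855217}$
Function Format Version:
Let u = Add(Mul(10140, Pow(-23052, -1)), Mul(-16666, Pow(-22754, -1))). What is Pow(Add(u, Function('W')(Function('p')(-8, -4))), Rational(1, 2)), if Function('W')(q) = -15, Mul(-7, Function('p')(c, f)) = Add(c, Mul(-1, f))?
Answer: Mul(Rational(3, 21855217), I, Pow(780556955198951, Rational(1, 2))) ≈ Mul(3.8350, I)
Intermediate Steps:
Function('p')(c, f) = Add(Mul(Rational(-1, 7), c), Mul(Rational(1, 7), f)) (Function('p')(c, f) = Mul(Rational(-1, 7), Add(c, Mul(-1, f))) = Add(Mul(Rational(-1, 7), c), Mul(Rational(1, 7), f)))
u = Rational(6394128, 21855217) (u = Add(Mul(10140, Rational(-1, 23052)), Mul(-16666, Rational(-1, 22754))) = Add(Rational(-845, 1921), Rational(8333, 11377)) = Rational(6394128, 21855217) ≈ 0.29257)
Pow(Add(u, Function('W')(Function('p')(-8, -4))), Rational(1, 2)) = Pow(Add(Rational(6394128, 21855217), -15), Rational(1, 2)) = Pow(Rational(-321434127, 21855217), Rational(1, 2)) = Mul(Rational(3, 21855217), I, Pow(780556955198951, Rational(1, 2)))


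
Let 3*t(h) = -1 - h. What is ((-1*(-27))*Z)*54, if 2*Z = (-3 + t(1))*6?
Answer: -16038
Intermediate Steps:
t(h) = -1/3 - h/3 (t(h) = (-1 - h)/3 = -1/3 - h/3)
Z = -11 (Z = ((-3 + (-1/3 - 1/3*1))*6)/2 = ((-3 + (-1/3 - 1/3))*6)/2 = ((-3 - 2/3)*6)/2 = (-11/3*6)/2 = (1/2)*(-22) = -11)
((-1*(-27))*Z)*54 = (-1*(-27)*(-11))*54 = (27*(-11))*54 = -297*54 = -16038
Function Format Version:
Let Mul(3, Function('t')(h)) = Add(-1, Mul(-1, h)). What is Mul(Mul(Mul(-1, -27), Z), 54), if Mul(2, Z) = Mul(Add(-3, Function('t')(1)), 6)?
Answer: -16038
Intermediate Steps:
Function('t')(h) = Add(Rational(-1, 3), Mul(Rational(-1, 3), h)) (Function('t')(h) = Mul(Rational(1, 3), Add(-1, Mul(-1, h))) = Add(Rational(-1, 3), Mul(Rational(-1, 3), h)))
Z = -11 (Z = Mul(Rational(1, 2), Mul(Add(-3, Add(Rational(-1, 3), Mul(Rational(-1, 3), 1))), 6)) = Mul(Rational(1, 2), Mul(Add(-3, Add(Rational(-1, 3), Rational(-1, 3))), 6)) = Mul(Rational(1, 2), Mul(Add(-3, Rational(-2, 3)), 6)) = Mul(Rational(1, 2), Mul(Rational(-11, 3), 6)) = Mul(Rational(1, 2), -22) = -11)
Mul(Mul(Mul(-1, -27), Z), 54) = Mul(Mul(Mul(-1, -27), -11), 54) = Mul(Mul(27, -11), 54) = Mul(-297, 54) = -16038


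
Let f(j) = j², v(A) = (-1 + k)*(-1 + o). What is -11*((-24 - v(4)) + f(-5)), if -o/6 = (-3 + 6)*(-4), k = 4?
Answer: 2332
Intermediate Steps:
o = 72 (o = -6*(-3 + 6)*(-4) = -18*(-4) = -6*(-12) = 72)
v(A) = 213 (v(A) = (-1 + 4)*(-1 + 72) = 3*71 = 213)
-11*((-24 - v(4)) + f(-5)) = -11*((-24 - 1*213) + (-5)²) = -11*((-24 - 213) + 25) = -11*(-237 + 25) = -11*(-212) = 2332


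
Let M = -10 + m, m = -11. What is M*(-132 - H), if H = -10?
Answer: 2562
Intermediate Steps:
M = -21 (M = -10 - 11 = -21)
M*(-132 - H) = -21*(-132 - 1*(-10)) = -21*(-132 + 10) = -21*(-122) = 2562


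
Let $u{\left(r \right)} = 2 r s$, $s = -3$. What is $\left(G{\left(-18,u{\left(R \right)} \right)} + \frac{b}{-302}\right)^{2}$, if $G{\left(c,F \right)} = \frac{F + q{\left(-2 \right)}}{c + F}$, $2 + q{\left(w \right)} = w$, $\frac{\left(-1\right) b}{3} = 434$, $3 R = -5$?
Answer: $\frac{4626801}{364816} \approx 12.683$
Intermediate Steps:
$R = - \frac{5}{3}$ ($R = \frac{1}{3} \left(-5\right) = - \frac{5}{3} \approx -1.6667$)
$b = -1302$ ($b = \left(-3\right) 434 = -1302$)
$q{\left(w \right)} = -2 + w$
$u{\left(r \right)} = - 6 r$ ($u{\left(r \right)} = 2 r \left(-3\right) = - 6 r$)
$G{\left(c,F \right)} = \frac{-4 + F}{F + c}$ ($G{\left(c,F \right)} = \frac{F - 4}{c + F} = \frac{F - 4}{F + c} = \frac{-4 + F}{F + c}$)
$\left(G{\left(-18,u{\left(R \right)} \right)} + \frac{b}{-302}\right)^{2} = \left(\frac{-4 - -10}{\left(-6\right) \left(- \frac{5}{3}\right) - 18} - \frac{1302}{-302}\right)^{2} = \left(\frac{-4 + 10}{10 - 18} - - \frac{651}{151}\right)^{2} = \left(\frac{1}{-8} \cdot 6 + \frac{651}{151}\right)^{2} = \left(\left(- \frac{1}{8}\right) 6 + \frac{651}{151}\right)^{2} = \left(- \frac{3}{4} + \frac{651}{151}\right)^{2} = \left(\frac{2151}{604}\right)^{2} = \frac{4626801}{364816}$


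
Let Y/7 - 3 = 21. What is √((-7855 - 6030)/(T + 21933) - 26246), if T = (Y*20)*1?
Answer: I*√16790858286159/25293 ≈ 162.01*I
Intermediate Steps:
Y = 168 (Y = 21 + 7*21 = 21 + 147 = 168)
T = 3360 (T = (168*20)*1 = 3360*1 = 3360)
√((-7855 - 6030)/(T + 21933) - 26246) = √((-7855 - 6030)/(3360 + 21933) - 26246) = √(-13885/25293 - 26246) = √(-663853963/25293) = I*√16790858286159/25293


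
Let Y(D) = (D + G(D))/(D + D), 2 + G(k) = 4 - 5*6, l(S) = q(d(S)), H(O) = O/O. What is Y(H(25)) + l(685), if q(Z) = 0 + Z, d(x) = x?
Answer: 1343/2 ≈ 671.50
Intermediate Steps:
H(O) = 1
q(Z) = Z
l(S) = S
G(k) = -28 (G(k) = -2 + (4 - 5*6) = -2 + (4 - 30) = -2 - 26 = -28)
Y(D) = (-28 + D)/(2*D) (Y(D) = (D - 28)/(D + D) = (-28 + D)/((2*D)) = (-28 + D)*(1/(2*D)) = (-28 + D)/(2*D))
Y(H(25)) + l(685) = (½)*(-28 + 1)/1 + 685 = (½)*1*(-27) + 685 = -27/2 + 685 = 1343/2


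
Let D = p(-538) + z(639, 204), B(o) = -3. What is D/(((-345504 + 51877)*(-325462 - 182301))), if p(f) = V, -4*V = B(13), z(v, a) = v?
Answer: 2559/596371705604 ≈ 4.2909e-9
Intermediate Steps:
V = ¾ (V = -¼*(-3) = ¾ ≈ 0.75000)
p(f) = ¾
D = 2559/4 (D = ¾ + 639 = 2559/4 ≈ 639.75)
D/(((-345504 + 51877)*(-325462 - 182301))) = 2559/(4*(((-345504 + 51877)*(-325462 - 182301)))) = 2559/(4*((-293627*(-507763)))) = (2559/4)/149092926401 = (2559/4)*(1/149092926401) = 2559/596371705604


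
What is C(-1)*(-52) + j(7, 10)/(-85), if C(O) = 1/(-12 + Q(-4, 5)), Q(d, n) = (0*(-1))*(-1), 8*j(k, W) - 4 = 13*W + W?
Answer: 1051/255 ≈ 4.1216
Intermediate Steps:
j(k, W) = 1/2 + 7*W/4 (j(k, W) = 1/2 + (13*W + W)/8 = 1/2 + (14*W)/8 = 1/2 + 7*W/4)
Q(d, n) = 0 (Q(d, n) = 0*(-1) = 0)
C(O) = -1/12 (C(O) = 1/(-12 + 0) = 1/(-12) = -1/12)
C(-1)*(-52) + j(7, 10)/(-85) = -1/12*(-52) + (1/2 + (7/4)*10)/(-85) = 13/3 + (1/2 + 35/2)*(-1/85) = 13/3 + 18*(-1/85) = 13/3 - 18/85 = 1051/255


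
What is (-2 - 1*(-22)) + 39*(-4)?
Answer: -136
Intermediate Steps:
(-2 - 1*(-22)) + 39*(-4) = (-2 + 22) - 156 = 20 - 156 = -136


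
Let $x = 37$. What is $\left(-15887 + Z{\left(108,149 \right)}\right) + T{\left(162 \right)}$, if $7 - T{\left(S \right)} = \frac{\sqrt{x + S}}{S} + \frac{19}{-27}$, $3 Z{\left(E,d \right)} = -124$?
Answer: $- \frac{429857}{27} - \frac{\sqrt{199}}{162} \approx -15921.0$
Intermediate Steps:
$Z{\left(E,d \right)} = - \frac{124}{3}$ ($Z{\left(E,d \right)} = \frac{1}{3} \left(-124\right) = - \frac{124}{3}$)
$T{\left(S \right)} = \frac{208}{27} - \frac{\sqrt{37 + S}}{S}$ ($T{\left(S \right)} = 7 - \left(\frac{\sqrt{37 + S}}{S} + \frac{19}{-27}\right) = 7 - \left(\frac{\sqrt{37 + S}}{S} + 19 \left(- \frac{1}{27}\right)\right) = 7 - \left(\frac{\sqrt{37 + S}}{S} - \frac{19}{27}\right) = 7 - \left(- \frac{19}{27} + \frac{\sqrt{37 + S}}{S}\right) = 7 + \left(\frac{19}{27} - \frac{\sqrt{37 + S}}{S}\right) = \frac{208}{27} - \frac{\sqrt{37 + S}}{S}$)
$\left(-15887 + Z{\left(108,149 \right)}\right) + T{\left(162 \right)} = \left(-15887 - \frac{124}{3}\right) + \left(\frac{208}{27} - \frac{\sqrt{37 + 162}}{162}\right) = - \frac{47785}{3} + \left(\frac{208}{27} - \frac{\sqrt{199}}{162}\right) = - \frac{429857}{27} - \frac{\sqrt{199}}{162}$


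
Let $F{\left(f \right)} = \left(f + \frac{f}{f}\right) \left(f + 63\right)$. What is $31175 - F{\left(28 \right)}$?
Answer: $28536$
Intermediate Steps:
$F{\left(f \right)} = \left(1 + f\right) \left(63 + f\right)$ ($F{\left(f \right)} = \left(f + 1\right) \left(63 + f\right) = \left(1 + f\right) \left(63 + f\right)$)
$31175 - F{\left(28 \right)} = 31175 - \left(63 + 28^{2} + 64 \cdot 28\right) = 31175 - \left(63 + 784 + 1792\right) = 31175 - 2639 = 28536$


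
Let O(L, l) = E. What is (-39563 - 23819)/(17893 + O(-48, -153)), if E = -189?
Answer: -31691/8852 ≈ -3.5801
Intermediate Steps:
O(L, l) = -189
(-39563 - 23819)/(17893 + O(-48, -153)) = (-39563 - 23819)/(17893 - 189) = -63382/17704 = -63382*1/17704 = -31691/8852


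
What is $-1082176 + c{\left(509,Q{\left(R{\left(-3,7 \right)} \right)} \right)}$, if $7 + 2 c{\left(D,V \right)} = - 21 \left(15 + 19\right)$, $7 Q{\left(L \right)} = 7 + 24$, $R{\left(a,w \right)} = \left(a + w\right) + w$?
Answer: $- \frac{2165073}{2} \approx -1.0825 \cdot 10^{6}$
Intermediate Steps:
$R{\left(a,w \right)} = a + 2 w$
$Q{\left(L \right)} = \frac{31}{7}$ ($Q{\left(L \right)} = \frac{7 + 24}{7} = \frac{1}{7} \cdot 31 = \frac{31}{7}$)
$c{\left(D,V \right)} = - \frac{721}{2}$ ($c{\left(D,V \right)} = - \frac{7}{2} + \frac{\left(-21\right) \left(15 + 19\right)}{2} = - \frac{7}{2} + \frac{\left(-21\right) 34}{2} = - \frac{7}{2} + \frac{1}{2} \left(-714\right) = - \frac{7}{2} - 357 = - \frac{721}{2}$)
$-1082176 + c{\left(509,Q{\left(R{\left(-3,7 \right)} \right)} \right)} = -1082176 - \frac{721}{2} = - \frac{2165073}{2}$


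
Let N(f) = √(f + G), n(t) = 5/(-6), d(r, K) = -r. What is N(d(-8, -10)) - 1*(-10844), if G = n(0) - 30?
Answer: 10844 + I*√822/6 ≈ 10844.0 + 4.7784*I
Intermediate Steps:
n(t) = -⅚ (n(t) = 5*(-⅙) = -⅚)
G = -185/6 (G = -⅚ - 30 = -185/6 ≈ -30.833)
N(f) = √(-185/6 + f) (N(f) = √(f - 185/6) = √(-185/6 + f))
N(d(-8, -10)) - 1*(-10844) = √(-1110 + 36*(-1*(-8)))/6 - 1*(-10844) = √(-1110 + 36*8)/6 + 10844 = √(-1110 + 288)/6 + 10844 = √(-822)/6 + 10844 = (I*√822)/6 + 10844 = I*√822/6 + 10844 = 10844 + I*√822/6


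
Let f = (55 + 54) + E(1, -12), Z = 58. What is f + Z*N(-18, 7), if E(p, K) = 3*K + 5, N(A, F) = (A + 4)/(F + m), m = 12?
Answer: 670/19 ≈ 35.263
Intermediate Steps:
N(A, F) = (4 + A)/(12 + F) (N(A, F) = (A + 4)/(F + 12) = (4 + A)/(12 + F))
E(p, K) = 5 + 3*K
f = 78 (f = (55 + 54) + (5 + 3*(-12)) = 109 + (5 - 36) = 109 - 31 = 78)
f + Z*N(-18, 7) = 78 + 58*((4 - 18)/(12 + 7)) = 78 + 58*(-14/19) = 78 - 812/19 = 670/19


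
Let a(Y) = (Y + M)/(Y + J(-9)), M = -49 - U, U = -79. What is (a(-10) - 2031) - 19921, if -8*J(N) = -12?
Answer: -373224/17 ≈ -21954.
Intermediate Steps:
J(N) = 3/2 (J(N) = -⅛*(-12) = 3/2)
M = 30 (M = -49 - 1*(-79) = -49 + 79 = 30)
a(Y) = (30 + Y)/(3/2 + Y) (a(Y) = (Y + 30)/(Y + 3/2) = (30 + Y)/(3/2 + Y))
(a(-10) - 2031) - 19921 = (2*(30 - 10)/(3 + 2*(-10)) - 2031) - 19921 = (2*20/(3 - 20) - 2031) - 19921 = (2*20/(-17) - 2031) - 19921 = (2*(-1/17)*20 - 2031) - 19921 = (-40/17 - 2031) - 19921 = -34567/17 - 19921 = -373224/17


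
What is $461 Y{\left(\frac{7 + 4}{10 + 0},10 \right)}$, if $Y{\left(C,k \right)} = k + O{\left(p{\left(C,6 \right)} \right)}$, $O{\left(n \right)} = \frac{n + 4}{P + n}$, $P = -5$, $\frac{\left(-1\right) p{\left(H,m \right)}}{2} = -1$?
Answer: $3688$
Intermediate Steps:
$p{\left(H,m \right)} = 2$ ($p{\left(H,m \right)} = \left(-2\right) \left(-1\right) = 2$)
$O{\left(n \right)} = \frac{4 + n}{-5 + n}$ ($O{\left(n \right)} = \frac{n + 4}{-5 + n} = \frac{4 + n}{-5 + n}$)
$Y{\left(C,k \right)} = -2 + k$ ($Y{\left(C,k \right)} = k + \frac{4 + 2}{-5 + 2} = k + \frac{1}{-3} \cdot 6 = k - 2 = -2 + k$)
$461 Y{\left(\frac{7 + 4}{10 + 0},10 \right)} = 461 \left(-2 + 10\right) = 461 \cdot 8 = 3688$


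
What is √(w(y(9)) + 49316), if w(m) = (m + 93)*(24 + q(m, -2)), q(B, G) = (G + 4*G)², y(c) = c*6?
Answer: 2*√16886 ≈ 259.89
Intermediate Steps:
y(c) = 6*c
q(B, G) = 25*G² (q(B, G) = (5*G)² = 25*G²)
w(m) = 11532 + 124*m (w(m) = (m + 93)*(24 + 25*(-2)²) = (93 + m)*(24 + 25*4) = (93 + m)*(24 + 100) = (93 + m)*124 = 11532 + 124*m)
√(w(y(9)) + 49316) = √((11532 + 124*(6*9)) + 49316) = √((11532 + 124*54) + 49316) = √((11532 + 6696) + 49316) = √(18228 + 49316) = √67544 = 2*√16886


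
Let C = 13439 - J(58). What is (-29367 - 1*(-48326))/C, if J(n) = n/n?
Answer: 18959/13438 ≈ 1.4109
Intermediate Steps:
J(n) = 1
C = 13438 (C = 13439 - 1*1 = 13439 - 1 = 13438)
(-29367 - 1*(-48326))/C = (-29367 - 1*(-48326))/13438 = (-29367 + 48326)*(1/13438) = 18959*(1/13438) = 18959/13438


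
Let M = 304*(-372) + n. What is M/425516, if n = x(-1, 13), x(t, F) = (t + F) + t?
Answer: -113077/425516 ≈ -0.26574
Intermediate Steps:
x(t, F) = F + 2*t (x(t, F) = (F + t) + t = F + 2*t)
n = 11 (n = 13 + 2*(-1) = 13 - 2 = 11)
M = -113077 (M = 304*(-372) + 11 = -113088 + 11 = -113077)
M/425516 = -113077/425516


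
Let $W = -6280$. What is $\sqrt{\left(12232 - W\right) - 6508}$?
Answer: $2 \sqrt{3001} \approx 109.56$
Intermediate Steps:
$\sqrt{\left(12232 - W\right) - 6508} = \sqrt{\left(12232 - -6280\right) - 6508} = \sqrt{\left(12232 + 6280\right) - 6508} = \sqrt{18512 - 6508} = \sqrt{12004} = 2 \sqrt{3001}$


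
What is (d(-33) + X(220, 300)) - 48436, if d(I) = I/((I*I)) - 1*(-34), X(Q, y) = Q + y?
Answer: -1580107/33 ≈ -47882.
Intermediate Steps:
d(I) = 34 + 1/I (d(I) = I/(I²) + 34 = I/I² + 34 = 1/I + 34 = 34 + 1/I)
(d(-33) + X(220, 300)) - 48436 = ((34 + 1/(-33)) + (220 + 300)) - 48436 = ((34 - 1/33) + 520) - 48436 = (1121/33 + 520) - 48436 = 18281/33 - 48436 = -1580107/33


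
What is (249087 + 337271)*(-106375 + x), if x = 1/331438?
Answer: -10336529106344571/165719 ≈ -6.2374e+10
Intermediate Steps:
x = 1/331438 ≈ 3.0172e-6
(249087 + 337271)*(-106375 + x) = (249087 + 337271)*(-106375 + 1/331438) = 586358*(-35256717249/331438) = -10336529106344571/165719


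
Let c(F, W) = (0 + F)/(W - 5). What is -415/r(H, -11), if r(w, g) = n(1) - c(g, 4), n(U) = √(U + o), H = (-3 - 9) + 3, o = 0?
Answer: 83/2 ≈ 41.500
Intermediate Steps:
c(F, W) = F/(-5 + W)
H = -9 (H = -12 + 3 = -9)
n(U) = √U (n(U) = √(U + 0) = √U)
r(w, g) = 1 + g (r(w, g) = √1 - g/(-5 + 4) = 1 - g/(-1) = 1 - g*(-1) = 1 - (-1)*g = 1 + g)
-415/r(H, -11) = -415/(1 - 11) = -415/(-10) = -415*(-⅒) = 83/2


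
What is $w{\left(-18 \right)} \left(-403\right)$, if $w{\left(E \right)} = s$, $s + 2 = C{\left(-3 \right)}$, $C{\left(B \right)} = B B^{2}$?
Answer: $11687$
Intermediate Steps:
$C{\left(B \right)} = B^{3}$
$s = -29$ ($s = -2 + \left(-3\right)^{3} = -2 - 27 = -29$)
$w{\left(E \right)} = -29$
$w{\left(-18 \right)} \left(-403\right) = \left(-29\right) \left(-403\right) = 11687$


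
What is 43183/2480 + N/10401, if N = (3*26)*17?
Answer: 4864891/277360 ≈ 17.540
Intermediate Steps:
N = 1326 (N = 78*17 = 1326)
43183/2480 + N/10401 = 43183/2480 + 1326/10401 = 43183*(1/2480) + 1326*(1/10401) = 1393/80 + 442/3467 = 4864891/277360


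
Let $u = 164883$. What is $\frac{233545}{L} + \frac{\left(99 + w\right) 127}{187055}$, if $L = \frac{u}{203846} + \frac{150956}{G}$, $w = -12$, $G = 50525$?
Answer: $\frac{449934016336236909449}{7314316332606305} \approx 61514.0$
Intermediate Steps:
$L = \frac{39102490351}{10299319150}$ ($L = \frac{164883}{203846} + \frac{150956}{50525} = \frac{39102490351}{10299319150} \approx 3.7966$)
$\frac{233545}{L} + \frac{\left(99 + w\right) 127}{187055} = \frac{233545}{\frac{39102490351}{10299319150}} + \frac{\left(99 - 12\right) 127}{187055} = 233545 \cdot \frac{10299319150}{39102490351} + 87 \cdot 127 \cdot \frac{1}{187055} = \frac{2405354490886750}{39102490351} + 11049 \cdot \frac{1}{187055} = \frac{2405354490886750}{39102490351} + \frac{11049}{187055} = \frac{449934016336236909449}{7314316332606305}$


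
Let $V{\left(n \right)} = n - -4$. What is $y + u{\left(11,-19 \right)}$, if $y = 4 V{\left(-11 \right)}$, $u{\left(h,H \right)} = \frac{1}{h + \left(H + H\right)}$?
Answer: $- \frac{757}{27} \approx -28.037$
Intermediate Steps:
$V{\left(n \right)} = 4 + n$ ($V{\left(n \right)} = n + 4 = 4 + n$)
$u{\left(h,H \right)} = \frac{1}{h + 2 H}$
$y = -28$ ($y = 4 \left(4 - 11\right) = 4 \left(-7\right) = -28$)
$y + u{\left(11,-19 \right)} = -28 + \frac{1}{11 + 2 \left(-19\right)} = -28 + \frac{1}{11 - 38} = -28 + \frac{1}{-27} = -28 - \frac{1}{27} = - \frac{757}{27}$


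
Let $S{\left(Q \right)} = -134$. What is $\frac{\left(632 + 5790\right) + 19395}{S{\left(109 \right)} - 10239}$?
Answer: $- \frac{2347}{943} \approx -2.4889$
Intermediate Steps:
$\frac{\left(632 + 5790\right) + 19395}{S{\left(109 \right)} - 10239} = \frac{\left(632 + 5790\right) + 19395}{-134 - 10239} = \frac{6422 + 19395}{-10373} = 25817 \left(- \frac{1}{10373}\right) = - \frac{2347}{943}$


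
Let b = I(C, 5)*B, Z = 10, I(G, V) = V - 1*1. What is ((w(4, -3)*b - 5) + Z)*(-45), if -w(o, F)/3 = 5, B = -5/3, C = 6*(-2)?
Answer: -4725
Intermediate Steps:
C = -12
I(G, V) = -1 + V (I(G, V) = V - 1 = -1 + V)
B = -5/3 (B = -5*1/3 = -5/3 ≈ -1.6667)
w(o, F) = -15 (w(o, F) = -3*5 = -15)
b = -20/3 (b = (-1 + 5)*(-5/3) = 4*(-5/3) = -20/3 ≈ -6.6667)
((w(4, -3)*b - 5) + Z)*(-45) = ((-15*(-20/3) - 5) + 10)*(-45) = ((100 - 5) + 10)*(-45) = (95 + 10)*(-45) = 105*(-45) = -4725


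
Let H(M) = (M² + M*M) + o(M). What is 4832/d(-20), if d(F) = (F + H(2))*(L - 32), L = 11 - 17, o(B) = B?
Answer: 1208/95 ≈ 12.716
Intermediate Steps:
H(M) = M + 2*M² (H(M) = (M² + M*M) + M = (M² + M²) + M = 2*M² + M = M + 2*M²)
L = -6
d(F) = -380 - 38*F (d(F) = (F + 2*(1 + 2*2))*(-6 - 32) = (F + 2*(1 + 4))*(-38) = (F + 2*5)*(-38) = (F + 10)*(-38) = (10 + F)*(-38) = -380 - 38*F)
4832/d(-20) = 4832/(-380 - 38*(-20)) = 4832/(-380 + 760) = 4832/380 = 4832*(1/380) = 1208/95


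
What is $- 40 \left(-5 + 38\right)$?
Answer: $-1320$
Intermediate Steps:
$- 40 \left(-5 + 38\right) = \left(-40\right) 33 = -1320$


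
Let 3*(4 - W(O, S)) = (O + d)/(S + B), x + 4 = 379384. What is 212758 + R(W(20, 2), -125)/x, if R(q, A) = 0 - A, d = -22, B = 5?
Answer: 16143226033/75876 ≈ 2.1276e+5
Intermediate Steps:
x = 379380 (x = -4 + 379384 = 379380)
W(O, S) = 4 - (-22 + O)/(3*(5 + S)) (W(O, S) = 4 - (O - 22)/(3*(S + 5)) = 4 - (-22 + O)/(3*(5 + S)))
R(q, A) = -A
212758 + R(W(20, 2), -125)/x = 212758 - 1*(-125)/379380 = 212758 + 125*(1/379380) = 212758 + 25/75876 = 16143226033/75876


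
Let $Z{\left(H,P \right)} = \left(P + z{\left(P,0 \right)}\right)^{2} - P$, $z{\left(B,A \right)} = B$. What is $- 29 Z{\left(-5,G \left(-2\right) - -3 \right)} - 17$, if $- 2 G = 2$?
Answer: $-2772$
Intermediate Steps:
$G = -1$ ($G = \left(- \frac{1}{2}\right) 2 = -1$)
$Z{\left(H,P \right)} = - P + 4 P^{2}$ ($Z{\left(H,P \right)} = \left(P + P\right)^{2} - P = \left(2 P\right)^{2} - P = 4 P^{2} - P = - P + 4 P^{2}$)
$- 29 Z{\left(-5,G \left(-2\right) - -3 \right)} - 17 = - 29 \left(\left(-1\right) \left(-2\right) - -3\right) \left(-1 + 4 \left(\left(-1\right) \left(-2\right) - -3\right)\right) - 17 = - 29 \left(2 + 3\right) \left(-1 + 4 \left(2 + 3\right)\right) - 17 = - 29 \cdot 5 \left(-1 + 4 \cdot 5\right) - 17 = - 29 \cdot 5 \left(-1 + 20\right) - 17 = - 29 \cdot 5 \cdot 19 - 17 = \left(-29\right) 95 - 17 = -2755 - 17 = -2772$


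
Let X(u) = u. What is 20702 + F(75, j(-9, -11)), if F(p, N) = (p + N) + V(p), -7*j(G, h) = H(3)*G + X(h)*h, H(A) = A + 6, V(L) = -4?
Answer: 145371/7 ≈ 20767.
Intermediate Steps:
H(A) = 6 + A
j(G, h) = -9*G/7 - h²/7 (j(G, h) = -((6 + 3)*G + h*h)/7 = -(9*G + h²)/7 = -(h² + 9*G)/7 = -9*G/7 - h²/7)
F(p, N) = -4 + N + p (F(p, N) = (p + N) - 4 = (N + p) - 4 = -4 + N + p)
20702 + F(75, j(-9, -11)) = 20702 + (-4 + (-9/7*(-9) - ⅐*(-11)²) + 75) = 20702 + (-4 + (81/7 - ⅐*121) + 75) = 20702 + (-4 + (81/7 - 121/7) + 75) = 20702 + (-4 - 40/7 + 75) = 20702 + 457/7 = 145371/7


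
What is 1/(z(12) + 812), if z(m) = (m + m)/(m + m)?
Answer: 1/813 ≈ 0.0012300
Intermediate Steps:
z(m) = 1 (z(m) = (2*m)/((2*m)) = (2*m)*(1/(2*m)) = 1)
1/(z(12) + 812) = 1/(1 + 812) = 1/813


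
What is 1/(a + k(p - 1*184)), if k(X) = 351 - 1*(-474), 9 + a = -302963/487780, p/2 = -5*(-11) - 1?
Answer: 16820/13714673 ≈ 0.0012264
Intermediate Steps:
p = 108 (p = 2*(-5*(-11) - 1) = 2*(55 - 1) = 2*54 = 108)
a = -161827/16820 (a = -9 - 302963/487780 = -9 - 302963*1/487780 = -9 - 10447/16820 = -161827/16820 ≈ -9.6211)
k(X) = 825 (k(X) = 351 + 474 = 825)
1/(a + k(p - 1*184)) = 1/(-161827/16820 + 825) = 1/(13714673/16820) = 16820/13714673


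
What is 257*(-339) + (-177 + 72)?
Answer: -87228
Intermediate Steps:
257*(-339) + (-177 + 72) = -87123 - 105 = -87228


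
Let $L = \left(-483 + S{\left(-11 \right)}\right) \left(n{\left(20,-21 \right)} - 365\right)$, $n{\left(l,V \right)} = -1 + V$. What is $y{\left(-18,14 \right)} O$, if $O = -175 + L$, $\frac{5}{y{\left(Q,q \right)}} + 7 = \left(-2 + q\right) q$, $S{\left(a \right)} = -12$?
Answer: $\frac{956950}{161} \approx 5943.8$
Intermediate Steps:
$L = 191565$ ($L = \left(-483 - 12\right) \left(\left(-1 - 21\right) - 365\right) = - 495 \left(-22 - 365\right) = \left(-495\right) \left(-387\right) = 191565$)
$y{\left(Q,q \right)} = \frac{5}{-7 + q \left(-2 + q\right)}$ ($y{\left(Q,q \right)} = \frac{5}{-7 + \left(-2 + q\right) q} = \frac{5}{-7 + q \left(-2 + q\right)}$)
$O = 191390$ ($O = -175 + 191565 = 191390$)
$y{\left(-18,14 \right)} O = \frac{5}{-7 + 14^{2} - 28} \cdot 191390 = \frac{5}{-7 + 196 - 28} \cdot 191390 = \frac{5}{161} \cdot 191390 = \frac{956950}{161}$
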